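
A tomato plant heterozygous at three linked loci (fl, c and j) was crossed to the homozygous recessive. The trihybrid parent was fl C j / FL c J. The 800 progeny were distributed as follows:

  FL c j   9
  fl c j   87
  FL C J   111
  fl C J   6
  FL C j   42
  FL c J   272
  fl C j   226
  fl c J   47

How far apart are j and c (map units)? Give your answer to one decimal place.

26.6 map units

The two rarest classes, fl C J and FL c j, are the double crossovers. Comparing them with the parentals, only the j allele has switched, so j is the middle locus and the order is c – j – fl.
Crossovers in the c–j interval produce the single-crossover classes fl c j and FL C J (87 + 111 = 198) plus the double crossovers (15).
RF(c–j) = (198 + 15) / 800 = 213/800 = 0.2662 → 26.6 map units.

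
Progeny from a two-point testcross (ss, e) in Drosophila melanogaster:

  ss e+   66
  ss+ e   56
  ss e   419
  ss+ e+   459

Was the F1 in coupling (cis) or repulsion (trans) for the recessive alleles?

The two most frequent classes are ss+ e+ (459) and ss e (419); these are the parental (non-recombinant) types.
So the F1 carried ss+ e+ on one chromosome and ss e on the other — the recessive alleles are on the same chromosome (cis / coupling).

cis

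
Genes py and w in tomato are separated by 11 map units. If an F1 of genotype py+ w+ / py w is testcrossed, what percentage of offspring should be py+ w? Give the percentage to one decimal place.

A map distance of 11 map units corresponds to a recombination frequency of 0.110.
The F1 is py+ w+ / py w, so py+ w is a recombinant gamete class with expected frequency r/2 = 0.110/2 = 0.0550.
That is 0.0550 = 5.5% of the progeny.

5.5%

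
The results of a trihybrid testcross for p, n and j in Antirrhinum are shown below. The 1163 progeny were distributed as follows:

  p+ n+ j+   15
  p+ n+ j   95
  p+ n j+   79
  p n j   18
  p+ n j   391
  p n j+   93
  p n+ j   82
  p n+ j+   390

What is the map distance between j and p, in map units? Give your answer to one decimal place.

The two most frequent reciprocal classes, p+ n j and p n+ j+, are the parental types, so the F1 was p+ n j / p n+ j+.
The two rarest classes, p n j and p+ n+ j+, are the double crossovers. Comparing them with the parentals, only the p allele has switched, so p is the middle locus and the order is n – p – j.
Crossovers in the p–j interval produce the single-crossover classes p+ n j+ and p n+ j (79 + 82 = 161) plus the double crossovers (33).
RF(p–j) = (161 + 33) / 1163 = 194/1163 = 0.1668 → 16.7 map units.

16.7 map units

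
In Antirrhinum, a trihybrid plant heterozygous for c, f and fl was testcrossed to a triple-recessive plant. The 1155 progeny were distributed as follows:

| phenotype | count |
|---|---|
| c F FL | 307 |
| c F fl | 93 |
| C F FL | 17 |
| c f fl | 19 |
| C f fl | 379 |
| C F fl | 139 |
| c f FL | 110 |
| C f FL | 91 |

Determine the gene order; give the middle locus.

The two most frequent reciprocal classes, c F FL and C f fl, are the parental types, so the F1 was c F FL / C f fl.
The two rarest classes, C F FL and c f fl, are the double crossovers. Comparing them with the parentals, only the c allele has switched, so c is the middle locus and the order is fl – c – f.

c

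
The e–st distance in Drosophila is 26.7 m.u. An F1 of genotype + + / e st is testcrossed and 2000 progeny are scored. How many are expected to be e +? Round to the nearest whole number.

A map distance of 26.7 m.u. corresponds to a recombination frequency of 0.267.
The F1 is + + / e st, so e + is a recombinant gamete class with expected frequency r/2 = 0.267/2 = 0.1335.
Expected number = 0.1335 × 2000 = 267.00 ≈ 267.

267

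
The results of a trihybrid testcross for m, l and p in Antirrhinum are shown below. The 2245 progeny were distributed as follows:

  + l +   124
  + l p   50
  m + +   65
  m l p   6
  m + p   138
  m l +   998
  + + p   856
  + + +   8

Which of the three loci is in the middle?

p

The two most frequent reciprocal classes, + + p and m l +, are the parental types, so the F1 was + + p / m l +.
The two rarest classes, + + + and m l p, are the double crossovers. Comparing them with the parentals, only the p allele has switched, so p is the middle locus and the order is m – p – l.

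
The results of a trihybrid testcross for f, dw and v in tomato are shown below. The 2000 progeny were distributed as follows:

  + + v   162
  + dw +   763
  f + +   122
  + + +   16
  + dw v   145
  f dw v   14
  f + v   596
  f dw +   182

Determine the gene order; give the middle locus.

The two most frequent reciprocal classes, + dw + and f + v, are the parental types, so the F1 was + dw + / f + v.
The two rarest classes, + + + and f dw v, are the double crossovers. Comparing them with the parentals, only the dw allele has switched, so dw is the middle locus and the order is f – dw – v.

dw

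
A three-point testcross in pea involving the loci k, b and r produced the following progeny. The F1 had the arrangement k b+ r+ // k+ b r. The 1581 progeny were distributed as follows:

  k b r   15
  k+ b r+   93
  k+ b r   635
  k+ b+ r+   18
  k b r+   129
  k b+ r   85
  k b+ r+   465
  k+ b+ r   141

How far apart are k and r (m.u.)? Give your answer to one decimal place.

The two rarest classes, k+ b+ r+ and k b r, are the double crossovers. Comparing them with the parentals, only the k allele has switched, so k is the middle locus and the order is r – k – b.
Crossovers in the r–k interval produce the single-crossover classes k b+ r and k+ b r+ (85 + 93 = 178) plus the double crossovers (33).
RF(r–k) = (178 + 33) / 1581 = 211/1581 = 0.1335 → 13.3 m.u.

13.3 m.u.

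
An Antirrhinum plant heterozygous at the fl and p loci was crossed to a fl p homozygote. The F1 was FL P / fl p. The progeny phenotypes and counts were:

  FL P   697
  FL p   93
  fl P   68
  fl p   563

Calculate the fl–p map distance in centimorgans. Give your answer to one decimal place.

11.3 centimorgans

The recombinant classes are FL p and fl P: 93 + 68 = 161.
Recombination frequency = 161/1421 = 0.1133 ≈ 11.3%, i.e. 11.3 centimorgans.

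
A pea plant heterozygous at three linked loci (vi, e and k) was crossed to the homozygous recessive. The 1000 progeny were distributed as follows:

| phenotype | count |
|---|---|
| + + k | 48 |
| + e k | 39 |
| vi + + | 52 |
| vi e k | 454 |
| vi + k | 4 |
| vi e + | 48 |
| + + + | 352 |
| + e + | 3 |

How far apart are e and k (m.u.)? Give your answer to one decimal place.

10.3 m.u.

The two most frequent reciprocal classes, + + + and vi e k, are the parental types, so the F1 was + + + / vi e k.
The two rarest classes, + e + and vi + k, are the double crossovers. Comparing them with the parentals, only the e allele has switched, so e is the middle locus and the order is k – e – vi.
Crossovers in the k–e interval produce the single-crossover classes + + k and vi e + (48 + 48 = 96) plus the double crossovers (7).
RF(k–e) = (96 + 7) / 1000 = 103/1000 = 0.1030 → 10.3 m.u.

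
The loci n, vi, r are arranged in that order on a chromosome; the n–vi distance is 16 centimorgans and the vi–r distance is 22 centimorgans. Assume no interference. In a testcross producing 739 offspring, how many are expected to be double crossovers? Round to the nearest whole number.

26

Map distances give recombination frequencies of 0.160 and 0.220 for the two intervals.
With no interference, expected double-crossover frequency = 0.160 × 0.220 = 0.03520.
Expected number = 0.03520 × 739 = 26.01 ≈ 26.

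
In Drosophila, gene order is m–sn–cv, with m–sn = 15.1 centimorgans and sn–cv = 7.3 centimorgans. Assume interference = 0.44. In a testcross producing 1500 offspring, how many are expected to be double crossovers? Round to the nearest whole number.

Map distances give recombination frequencies of 0.151 and 0.073 for the two intervals.
With interference 0.44 (so coincidence = 0.56), expected double-crossover frequency = 0.151 × 0.073 × 0.56 = 0.00617.
Expected number = 0.00617 × 1500 = 9.26 ≈ 9.

9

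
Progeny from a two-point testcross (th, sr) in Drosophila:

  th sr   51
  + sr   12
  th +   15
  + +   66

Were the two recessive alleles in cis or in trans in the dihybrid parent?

cis

The two most frequent classes are + + (66) and th sr (51); these are the parental (non-recombinant) types.
So the F1 carried + + on one chromosome and th sr on the other — the recessive alleles are on the same chromosome (cis / coupling).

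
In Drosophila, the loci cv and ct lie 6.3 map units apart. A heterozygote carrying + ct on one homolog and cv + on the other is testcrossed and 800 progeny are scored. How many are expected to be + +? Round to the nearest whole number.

25

A map distance of 6.3 map units corresponds to a recombination frequency of 0.063.
The F1 is + ct / cv +, so + + is a recombinant gamete class with expected frequency r/2 = 0.063/2 = 0.0315.
Expected number = 0.0315 × 800 = 25.20 ≈ 25.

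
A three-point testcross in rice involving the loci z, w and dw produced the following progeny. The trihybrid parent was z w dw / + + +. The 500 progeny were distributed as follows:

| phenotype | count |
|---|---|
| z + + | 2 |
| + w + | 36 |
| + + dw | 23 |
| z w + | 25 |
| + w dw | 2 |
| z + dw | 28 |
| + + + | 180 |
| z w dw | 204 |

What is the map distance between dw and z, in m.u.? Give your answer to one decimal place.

The two rarest classes, + w dw and z + +, are the double crossovers. Comparing them with the parentals, only the z allele has switched, so z is the middle locus and the order is dw – z – w.
Crossovers in the dw–z interval produce the single-crossover classes z w + and + + dw (25 + 23 = 48) plus the double crossovers (4).
RF(dw–z) = (48 + 4) / 500 = 52/500 = 0.1040 → 10.4 m.u.

10.4 m.u.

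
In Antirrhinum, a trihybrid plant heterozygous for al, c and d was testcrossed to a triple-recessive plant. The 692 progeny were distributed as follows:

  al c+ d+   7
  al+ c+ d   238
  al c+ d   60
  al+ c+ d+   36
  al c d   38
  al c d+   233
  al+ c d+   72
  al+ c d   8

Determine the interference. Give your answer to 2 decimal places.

The two most frequent reciprocal classes, al+ c+ d and al c d+, are the parental types, so the F1 was al+ c+ d / al c d+.
The two rarest classes, al+ c d and al c+ d+, are the double crossovers. Comparing them with the parentals, only the c allele has switched, so c is the middle locus and the order is d – c – al.
d–c: (74 + 15)/692 = 0.1286; c–al: (132 + 15)/692 = 0.2124.
Expected DCO frequency = 0.1286 × 0.2124 ≈ 0.02731; observed = 15/692 ≈ 0.02168.
Coefficient of coincidence = 0.02168/0.02731 ≈ 0.79; interference = 1 − 0.79 = 0.21.

0.21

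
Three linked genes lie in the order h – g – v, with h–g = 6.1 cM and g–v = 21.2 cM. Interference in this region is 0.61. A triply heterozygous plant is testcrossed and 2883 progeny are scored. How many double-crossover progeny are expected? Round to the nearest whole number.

15

Map distances give recombination frequencies of 0.061 and 0.212 for the two intervals.
With interference 0.61 (so coincidence = 0.39), expected double-crossover frequency = 0.061 × 0.212 × 0.39 = 0.00504.
Expected number = 0.00504 × 2883 = 14.54 ≈ 15.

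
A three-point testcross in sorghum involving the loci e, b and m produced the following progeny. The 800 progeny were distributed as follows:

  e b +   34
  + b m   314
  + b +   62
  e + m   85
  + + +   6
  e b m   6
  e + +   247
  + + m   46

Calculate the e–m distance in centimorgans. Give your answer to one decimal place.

The two most frequent reciprocal classes, e + + and + b m, are the parental types, so the F1 was e + + / + b m.
The two rarest classes, + + + and e b m, are the double crossovers. Comparing them with the parentals, only the e allele has switched, so e is the middle locus and the order is m – e – b.
Crossovers in the m–e interval produce the single-crossover classes e + m and + b + (85 + 62 = 147) plus the double crossovers (12).
RF(m–e) = (147 + 12) / 800 = 159/800 = 0.1988 → 19.9 centimorgans.

19.9 centimorgans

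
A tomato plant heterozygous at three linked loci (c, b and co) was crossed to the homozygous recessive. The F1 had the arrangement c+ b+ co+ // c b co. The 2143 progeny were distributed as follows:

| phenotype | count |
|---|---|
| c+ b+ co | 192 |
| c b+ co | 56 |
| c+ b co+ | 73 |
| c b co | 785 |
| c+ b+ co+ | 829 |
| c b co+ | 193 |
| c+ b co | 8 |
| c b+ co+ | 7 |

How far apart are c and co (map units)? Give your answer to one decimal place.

18.7 map units

The two rarest classes, c b+ co+ and c+ b co, are the double crossovers. Comparing them with the parentals, only the c allele has switched, so c is the middle locus and the order is co – c – b.
Crossovers in the co–c interval produce the single-crossover classes c+ b+ co and c b co+ (192 + 193 = 385) plus the double crossovers (15).
RF(co–c) = (385 + 15) / 2143 = 400/2143 = 0.1867 → 18.7 map units.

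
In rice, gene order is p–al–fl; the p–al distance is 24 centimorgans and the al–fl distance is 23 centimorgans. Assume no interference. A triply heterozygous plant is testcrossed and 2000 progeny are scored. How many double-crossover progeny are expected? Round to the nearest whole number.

Map distances give recombination frequencies of 0.240 and 0.230 for the two intervals.
With no interference, expected double-crossover frequency = 0.240 × 0.230 = 0.05520.
Expected number = 0.05520 × 2000 = 110.40 ≈ 110.

110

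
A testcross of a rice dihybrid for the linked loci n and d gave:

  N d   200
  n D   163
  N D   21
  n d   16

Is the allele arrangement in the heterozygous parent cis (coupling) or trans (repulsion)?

trans

The two most frequent classes are N d (200) and n D (163); these are the parental (non-recombinant) types.
So the F1 carried N d on one chromosome and n D on the other — the recessive alleles are on opposite chromosomes (trans / repulsion).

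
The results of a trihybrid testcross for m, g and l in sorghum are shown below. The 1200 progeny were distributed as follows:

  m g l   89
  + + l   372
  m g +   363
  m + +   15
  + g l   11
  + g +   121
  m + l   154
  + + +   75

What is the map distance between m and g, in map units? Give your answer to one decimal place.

The two most frequent reciprocal classes, + + l and m g +, are the parental types, so the F1 was + + l / m g +.
The two rarest classes, + g l and m + +, are the double crossovers. Comparing them with the parentals, only the g allele has switched, so g is the middle locus and the order is l – g – m.
Crossovers in the g–m interval produce the single-crossover classes m + l and + g + (154 + 121 = 275) plus the double crossovers (26).
RF(g–m) = (275 + 26) / 1200 = 301/1200 = 0.2508 → 25.1 map units.

25.1 map units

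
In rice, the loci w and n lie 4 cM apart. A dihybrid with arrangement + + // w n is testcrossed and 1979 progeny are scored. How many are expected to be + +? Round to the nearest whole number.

A map distance of 4 cM corresponds to a recombination frequency of 0.040.
The F1 is + + / w n, so + + is a parental gamete class with expected frequency (1 − r)/2 = 0.960/2 = 0.4800.
Expected number = 0.4800 × 1979 = 949.92 ≈ 950.

950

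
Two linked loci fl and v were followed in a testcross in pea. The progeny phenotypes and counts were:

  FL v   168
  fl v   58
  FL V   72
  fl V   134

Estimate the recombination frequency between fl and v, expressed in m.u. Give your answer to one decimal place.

The two most frequent classes, FL v (168) and fl V (134), are the parental types, so the F1 was FL v / fl V.
The recombinant classes are FL V and fl v: 72 + 58 = 130.
Recombination frequency = 130/432 = 0.3009 ≈ 30.1%, i.e. 30.1 m.u.

30.1 m.u.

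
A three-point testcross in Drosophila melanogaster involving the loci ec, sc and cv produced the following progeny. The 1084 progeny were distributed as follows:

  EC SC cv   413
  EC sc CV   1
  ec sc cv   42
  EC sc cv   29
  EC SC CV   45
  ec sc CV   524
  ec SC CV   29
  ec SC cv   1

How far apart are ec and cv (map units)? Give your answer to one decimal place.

8.2 map units

The two most frequent reciprocal classes, ec sc CV and EC SC cv, are the parental types, so the F1 was ec sc CV / EC SC cv.
The two rarest classes, EC sc CV and ec SC cv, are the double crossovers. Comparing them with the parentals, only the ec allele has switched, so ec is the middle locus and the order is sc – ec – cv.
Crossovers in the ec–cv interval produce the single-crossover classes ec sc cv and EC SC CV (42 + 45 = 87) plus the double crossovers (2).
RF(ec–cv) = (87 + 2) / 1084 = 89/1084 = 0.0821 → 8.2 map units.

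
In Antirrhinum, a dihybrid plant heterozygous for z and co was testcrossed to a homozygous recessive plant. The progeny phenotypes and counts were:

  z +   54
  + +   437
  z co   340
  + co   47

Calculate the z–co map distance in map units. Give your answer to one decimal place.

11.5 map units

The two most frequent classes, + + (437) and z co (340), are the parental types, so the F1 was + + / z co.
The recombinant classes are + co and z +: 47 + 54 = 101.
Recombination frequency = 101/878 = 0.1150 ≈ 11.5%, i.e. 11.5 map units.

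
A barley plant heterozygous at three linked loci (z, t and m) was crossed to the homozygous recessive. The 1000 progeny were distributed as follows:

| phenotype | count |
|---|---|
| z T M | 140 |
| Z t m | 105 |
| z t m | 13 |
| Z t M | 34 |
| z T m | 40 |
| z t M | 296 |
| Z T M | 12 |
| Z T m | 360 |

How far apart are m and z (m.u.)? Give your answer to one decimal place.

9.9 m.u.

The two most frequent reciprocal classes, z t M and Z T m, are the parental types, so the F1 was z t M / Z T m.
The two rarest classes, z t m and Z T M, are the double crossovers. Comparing them with the parentals, only the m allele has switched, so m is the middle locus and the order is z – m – t.
Crossovers in the z–m interval produce the single-crossover classes Z t M and z T m (34 + 40 = 74) plus the double crossovers (25).
RF(z–m) = (74 + 25) / 1000 = 99/1000 = 0.0990 → 9.9 m.u.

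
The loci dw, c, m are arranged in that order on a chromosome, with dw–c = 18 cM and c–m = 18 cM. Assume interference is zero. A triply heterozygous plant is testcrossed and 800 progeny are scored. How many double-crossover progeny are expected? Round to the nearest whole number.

26

Map distances give recombination frequencies of 0.180 and 0.180 for the two intervals.
With no interference, expected double-crossover frequency = 0.180 × 0.180 = 0.03240.
Expected number = 0.03240 × 800 = 25.92 ≈ 26.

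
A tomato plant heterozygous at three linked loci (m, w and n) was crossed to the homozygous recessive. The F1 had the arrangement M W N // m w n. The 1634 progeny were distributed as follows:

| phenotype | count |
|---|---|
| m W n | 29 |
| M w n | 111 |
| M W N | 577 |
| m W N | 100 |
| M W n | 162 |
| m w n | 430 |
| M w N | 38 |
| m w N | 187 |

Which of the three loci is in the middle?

The two rarest classes, M w N and m W n, are the double crossovers. Comparing them with the parentals, only the w allele has switched, so w is the middle locus and the order is m – w – n.

w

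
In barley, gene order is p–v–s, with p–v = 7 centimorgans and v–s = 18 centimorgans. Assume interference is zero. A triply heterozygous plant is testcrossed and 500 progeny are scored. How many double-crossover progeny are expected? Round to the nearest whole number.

Map distances give recombination frequencies of 0.070 and 0.180 for the two intervals.
With no interference, expected double-crossover frequency = 0.070 × 0.180 = 0.01260.
Expected number = 0.01260 × 500 = 6.30 ≈ 6.

6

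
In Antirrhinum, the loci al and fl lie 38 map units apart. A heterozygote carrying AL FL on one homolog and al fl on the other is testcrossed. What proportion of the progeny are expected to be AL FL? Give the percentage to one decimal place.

31.0%

A map distance of 38 map units corresponds to a recombination frequency of 0.380.
The F1 is AL FL / al fl, so AL FL is a parental gamete class with expected frequency (1 − r)/2 = 0.620/2 = 0.3100.
That is 0.3100 = 31.0% of the progeny.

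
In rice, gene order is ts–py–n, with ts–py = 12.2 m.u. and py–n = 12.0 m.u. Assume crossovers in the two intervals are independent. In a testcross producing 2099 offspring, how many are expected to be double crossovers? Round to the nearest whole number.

Map distances give recombination frequencies of 0.122 and 0.120 for the two intervals.
With no interference, expected double-crossover frequency = 0.122 × 0.120 = 0.01464.
Expected number = 0.01464 × 2099 = 30.73 ≈ 31.

31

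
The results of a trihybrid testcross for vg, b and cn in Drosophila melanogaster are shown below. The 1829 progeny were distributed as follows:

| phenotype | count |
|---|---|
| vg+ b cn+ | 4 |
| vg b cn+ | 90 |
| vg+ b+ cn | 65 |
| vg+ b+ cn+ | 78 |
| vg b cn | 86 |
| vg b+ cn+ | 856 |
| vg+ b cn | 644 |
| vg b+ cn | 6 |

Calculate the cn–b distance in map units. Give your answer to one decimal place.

The two most frequent reciprocal classes, vg+ b cn and vg b+ cn+, are the parental types, so the F1 was vg+ b cn / vg b+ cn+.
The two rarest classes, vg+ b cn+ and vg b+ cn, are the double crossovers. Comparing them with the parentals, only the cn allele has switched, so cn is the middle locus and the order is vg – cn – b.
Crossovers in the cn–b interval produce the single-crossover classes vg+ b+ cn and vg b cn+ (65 + 90 = 155) plus the double crossovers (10).
RF(cn–b) = (155 + 10) / 1829 = 165/1829 = 0.0902 → 9.0 map units.

9.0 map units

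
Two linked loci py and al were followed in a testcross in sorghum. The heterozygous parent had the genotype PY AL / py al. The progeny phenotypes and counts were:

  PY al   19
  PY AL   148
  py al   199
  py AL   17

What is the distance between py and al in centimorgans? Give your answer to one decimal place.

9.4 centimorgans

The recombinant classes are PY al and py AL: 19 + 17 = 36.
Recombination frequency = 36/383 = 0.0940 ≈ 9.4%, i.e. 9.4 centimorgans.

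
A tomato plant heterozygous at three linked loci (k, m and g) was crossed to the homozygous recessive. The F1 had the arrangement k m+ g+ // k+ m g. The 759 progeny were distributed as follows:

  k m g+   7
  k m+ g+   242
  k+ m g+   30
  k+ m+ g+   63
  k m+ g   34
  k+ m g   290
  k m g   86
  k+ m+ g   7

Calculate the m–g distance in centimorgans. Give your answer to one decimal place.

10.3 centimorgans

The two rarest classes, k m g+ and k+ m+ g, are the double crossovers. Comparing them with the parentals, only the m allele has switched, so m is the middle locus and the order is g – m – k.
Crossovers in the g–m interval produce the single-crossover classes k m+ g and k+ m g+ (34 + 30 = 64) plus the double crossovers (14).
RF(g–m) = (64 + 14) / 759 = 78/759 = 0.1028 → 10.3 centimorgans.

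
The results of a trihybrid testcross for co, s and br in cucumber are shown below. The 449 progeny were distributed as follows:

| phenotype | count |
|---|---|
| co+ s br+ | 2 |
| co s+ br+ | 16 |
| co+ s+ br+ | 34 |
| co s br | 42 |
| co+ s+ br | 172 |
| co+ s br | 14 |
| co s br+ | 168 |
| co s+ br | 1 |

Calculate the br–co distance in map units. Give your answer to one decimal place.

17.6 map units

The two most frequent reciprocal classes, co+ s+ br and co s br+, are the parental types, so the F1 was co+ s+ br / co s br+.
The two rarest classes, co s+ br and co+ s br+, are the double crossovers. Comparing them with the parentals, only the co allele has switched, so co is the middle locus and the order is s – co – br.
Crossovers in the co–br interval produce the single-crossover classes co+ s+ br+ and co s br (34 + 42 = 76) plus the double crossovers (3).
RF(co–br) = (76 + 3) / 449 = 79/449 = 0.1759 → 17.6 map units.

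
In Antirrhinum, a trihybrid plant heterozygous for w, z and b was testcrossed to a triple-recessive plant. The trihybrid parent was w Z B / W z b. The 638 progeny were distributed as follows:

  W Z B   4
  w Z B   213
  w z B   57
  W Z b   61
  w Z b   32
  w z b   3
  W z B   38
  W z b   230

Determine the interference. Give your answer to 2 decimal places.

0.54

The two rarest classes, W Z B and w z b, are the double crossovers. Comparing them with the parentals, only the w allele has switched, so w is the middle locus and the order is b – w – z.
b–w: (70 + 7)/638 = 0.1207; w–z: (118 + 7)/638 = 0.1959.
Expected DCO frequency = 0.1207 × 0.1959 ≈ 0.02365; observed = 7/638 ≈ 0.01097.
Coefficient of coincidence = 0.01097/0.02365 ≈ 0.46; interference = 1 − 0.46 = 0.54.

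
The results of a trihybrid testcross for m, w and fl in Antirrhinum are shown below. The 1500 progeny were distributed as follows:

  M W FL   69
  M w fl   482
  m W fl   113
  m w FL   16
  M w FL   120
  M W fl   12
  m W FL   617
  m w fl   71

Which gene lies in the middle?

w

The two most frequent reciprocal classes, m W FL and M w fl, are the parental types, so the F1 was m W FL / M w fl.
The two rarest classes, m w FL and M W fl, are the double crossovers. Comparing them with the parentals, only the w allele has switched, so w is the middle locus and the order is fl – w – m.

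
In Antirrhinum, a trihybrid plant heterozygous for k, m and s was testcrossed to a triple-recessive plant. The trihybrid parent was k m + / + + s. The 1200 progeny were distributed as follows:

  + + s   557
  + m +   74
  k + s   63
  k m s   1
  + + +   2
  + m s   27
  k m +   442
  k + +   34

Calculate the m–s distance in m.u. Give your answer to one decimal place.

5.3 m.u.

The two rarest classes, k m s and + + +, are the double crossovers. Comparing them with the parentals, only the s allele has switched, so s is the middle locus and the order is k – s – m.
Crossovers in the s–m interval produce the single-crossover classes k + + and + m s (34 + 27 = 61) plus the double crossovers (3).
RF(s–m) = (61 + 3) / 1200 = 64/1200 = 0.0533 → 5.3 m.u.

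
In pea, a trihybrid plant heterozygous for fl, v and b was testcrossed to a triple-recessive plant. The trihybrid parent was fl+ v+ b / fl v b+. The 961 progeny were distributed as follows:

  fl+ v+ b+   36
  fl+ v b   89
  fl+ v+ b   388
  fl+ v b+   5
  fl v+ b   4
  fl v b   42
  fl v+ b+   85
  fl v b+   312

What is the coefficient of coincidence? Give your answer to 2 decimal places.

The two rarest classes, fl v+ b and fl+ v b+, are the double crossovers. Comparing them with the parentals, only the fl allele has switched, so fl is the middle locus and the order is b – fl – v.
b–fl: (78 + 9)/961 = 0.0905; fl–v: (174 + 9)/961 = 0.1904.
Expected DCO frequency = 0.0905 × 0.1904 ≈ 0.01723; observed = 9/961 ≈ 0.00937.
Coefficient of coincidence = 0.00937/0.01723 ≈ 0.54.

0.54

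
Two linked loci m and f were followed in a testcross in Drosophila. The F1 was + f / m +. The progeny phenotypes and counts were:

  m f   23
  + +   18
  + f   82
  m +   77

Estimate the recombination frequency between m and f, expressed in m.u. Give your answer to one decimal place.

20.5 m.u.

The recombinant classes are + + and m f: 18 + 23 = 41.
Recombination frequency = 41/200 = 0.2050 ≈ 20.5%, i.e. 20.5 m.u.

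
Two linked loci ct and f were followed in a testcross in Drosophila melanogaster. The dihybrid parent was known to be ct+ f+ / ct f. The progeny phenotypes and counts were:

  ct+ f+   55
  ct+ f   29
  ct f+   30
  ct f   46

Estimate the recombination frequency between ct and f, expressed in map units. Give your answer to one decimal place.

36.9 map units

The recombinant classes are ct+ f and ct f+: 29 + 30 = 59.
Recombination frequency = 59/160 = 0.3688 ≈ 36.9%, i.e. 36.9 map units.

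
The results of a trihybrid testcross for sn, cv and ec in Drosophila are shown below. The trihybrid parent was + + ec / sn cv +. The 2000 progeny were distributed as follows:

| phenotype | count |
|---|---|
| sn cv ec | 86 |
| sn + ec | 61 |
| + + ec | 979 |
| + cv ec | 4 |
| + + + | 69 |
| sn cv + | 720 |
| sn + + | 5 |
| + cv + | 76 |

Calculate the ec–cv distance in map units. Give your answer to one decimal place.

8.2 map units

The two rarest classes, + cv ec and sn + +, are the double crossovers. Comparing them with the parentals, only the cv allele has switched, so cv is the middle locus and the order is ec – cv – sn.
Crossovers in the ec–cv interval produce the single-crossover classes + + + and sn cv ec (69 + 86 = 155) plus the double crossovers (9).
RF(ec–cv) = (155 + 9) / 2000 = 164/2000 = 0.0820 → 8.2 map units.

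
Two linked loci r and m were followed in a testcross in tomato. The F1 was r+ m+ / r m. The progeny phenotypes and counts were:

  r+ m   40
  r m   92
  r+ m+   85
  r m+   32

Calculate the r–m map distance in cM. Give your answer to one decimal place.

28.9 cM

The recombinant classes are r+ m and r m+: 40 + 32 = 72.
Recombination frequency = 72/249 = 0.2892 ≈ 28.9%, i.e. 28.9 cM.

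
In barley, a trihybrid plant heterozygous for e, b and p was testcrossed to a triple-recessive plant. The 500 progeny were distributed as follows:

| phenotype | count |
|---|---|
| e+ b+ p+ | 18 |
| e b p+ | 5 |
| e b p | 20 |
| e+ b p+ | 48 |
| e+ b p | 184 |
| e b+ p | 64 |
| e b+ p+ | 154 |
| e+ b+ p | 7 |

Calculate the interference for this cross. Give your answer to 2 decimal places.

0.03

The two most frequent reciprocal classes, e b+ p+ and e+ b p, are the parental types, so the F1 was e b+ p+ / e+ b p.
The two rarest classes, e b p+ and e+ b+ p, are the double crossovers. Comparing them with the parentals, only the b allele has switched, so b is the middle locus and the order is e – b – p.
e–b: (38 + 12)/500 = 0.1000; b–p: (112 + 12)/500 = 0.2480.
Expected DCO frequency = 0.1000 × 0.2480 ≈ 0.02480; observed = 12/500 ≈ 0.02400.
Coefficient of coincidence = 0.02400/0.02480 ≈ 0.97; interference = 1 − 0.97 = 0.03.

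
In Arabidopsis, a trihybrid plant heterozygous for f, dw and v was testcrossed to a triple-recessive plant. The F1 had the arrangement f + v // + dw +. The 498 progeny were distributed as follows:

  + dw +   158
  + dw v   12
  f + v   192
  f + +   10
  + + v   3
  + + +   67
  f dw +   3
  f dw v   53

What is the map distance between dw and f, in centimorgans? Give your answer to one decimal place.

25.3 centimorgans

The two rarest classes, + + v and f dw +, are the double crossovers. Comparing them with the parentals, only the f allele has switched, so f is the middle locus and the order is v – f – dw.
Crossovers in the f–dw interval produce the single-crossover classes f dw v and + + + (53 + 67 = 120) plus the double crossovers (6).
RF(f–dw) = (120 + 6) / 498 = 126/498 = 0.2530 → 25.3 centimorgans.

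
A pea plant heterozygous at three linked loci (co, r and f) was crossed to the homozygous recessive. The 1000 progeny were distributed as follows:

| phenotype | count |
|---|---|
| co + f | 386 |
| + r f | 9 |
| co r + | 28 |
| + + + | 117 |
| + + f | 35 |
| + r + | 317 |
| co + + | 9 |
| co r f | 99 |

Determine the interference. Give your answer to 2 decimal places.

0.05

The two most frequent reciprocal classes, co + f and + r +, are the parental types, so the F1 was co + f / + r +.
The two rarest classes, co + + and + r f, are the double crossovers. Comparing them with the parentals, only the f allele has switched, so f is the middle locus and the order is r – f – co.
r–f: (216 + 18)/1000 = 0.2340; f–co: (63 + 18)/1000 = 0.0810.
Expected DCO frequency = 0.2340 × 0.0810 ≈ 0.01895; observed = 18/1000 ≈ 0.01800.
Coefficient of coincidence = 0.01800/0.01895 ≈ 0.95; interference = 1 − 0.95 = 0.05.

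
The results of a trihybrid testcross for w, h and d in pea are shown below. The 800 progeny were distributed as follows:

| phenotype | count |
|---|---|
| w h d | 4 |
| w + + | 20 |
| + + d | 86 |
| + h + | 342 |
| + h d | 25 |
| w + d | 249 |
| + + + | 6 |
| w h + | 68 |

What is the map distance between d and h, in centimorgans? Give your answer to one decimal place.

6.9 centimorgans

The two most frequent reciprocal classes, w + d and + h +, are the parental types, so the F1 was w + d / + h +.
The two rarest classes, w h d and + + +, are the double crossovers. Comparing them with the parentals, only the h allele has switched, so h is the middle locus and the order is d – h – w.
Crossovers in the d–h interval produce the single-crossover classes w + + and + h d (20 + 25 = 45) plus the double crossovers (10).
RF(d–h) = (45 + 10) / 800 = 55/800 = 0.0688 → 6.9 centimorgans.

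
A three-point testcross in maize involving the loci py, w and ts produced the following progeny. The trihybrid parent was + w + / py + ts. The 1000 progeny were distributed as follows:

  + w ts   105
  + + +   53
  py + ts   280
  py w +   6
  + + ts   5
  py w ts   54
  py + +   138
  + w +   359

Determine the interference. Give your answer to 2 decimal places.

0.63

The two rarest classes, py w + and + + ts, are the double crossovers. Comparing them with the parentals, only the py allele has switched, so py is the middle locus and the order is ts – py – w.
ts–py: (243 + 11)/1000 = 0.2540; py–w: (107 + 11)/1000 = 0.1180.
Expected DCO frequency = 0.2540 × 0.1180 ≈ 0.02997; observed = 11/1000 ≈ 0.01100.
Coefficient of coincidence = 0.01100/0.02997 ≈ 0.37; interference = 1 − 0.37 = 0.63.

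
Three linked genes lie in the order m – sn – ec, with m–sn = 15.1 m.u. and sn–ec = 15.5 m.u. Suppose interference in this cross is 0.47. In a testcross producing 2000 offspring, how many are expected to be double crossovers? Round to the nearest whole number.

Map distances give recombination frequencies of 0.151 and 0.155 for the two intervals.
With interference 0.47 (so coincidence = 0.53), expected double-crossover frequency = 0.151 × 0.155 × 0.53 = 0.01240.
Expected number = 0.01240 × 2000 = 24.81 ≈ 25.

25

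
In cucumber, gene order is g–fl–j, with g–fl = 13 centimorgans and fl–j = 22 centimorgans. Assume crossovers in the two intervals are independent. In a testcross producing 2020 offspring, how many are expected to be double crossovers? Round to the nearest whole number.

58

Map distances give recombination frequencies of 0.130 and 0.220 for the two intervals.
With no interference, expected double-crossover frequency = 0.130 × 0.220 = 0.02860.
Expected number = 0.02860 × 2020 = 57.77 ≈ 58.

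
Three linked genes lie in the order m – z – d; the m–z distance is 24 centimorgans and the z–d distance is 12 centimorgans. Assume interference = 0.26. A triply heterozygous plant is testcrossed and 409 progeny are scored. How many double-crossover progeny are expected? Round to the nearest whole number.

9

Map distances give recombination frequencies of 0.240 and 0.120 for the two intervals.
With interference 0.26 (so coincidence = 0.74), expected double-crossover frequency = 0.240 × 0.120 × 0.74 = 0.02131.
Expected number = 0.02131 × 409 = 8.72 ≈ 9.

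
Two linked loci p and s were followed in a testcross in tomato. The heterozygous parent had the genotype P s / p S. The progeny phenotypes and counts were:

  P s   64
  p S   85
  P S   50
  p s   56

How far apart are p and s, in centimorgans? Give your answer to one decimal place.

The recombinant classes are P S and p s: 50 + 56 = 106.
Recombination frequency = 106/255 = 0.4157 ≈ 41.6%, i.e. 41.6 centimorgans.

41.6 centimorgans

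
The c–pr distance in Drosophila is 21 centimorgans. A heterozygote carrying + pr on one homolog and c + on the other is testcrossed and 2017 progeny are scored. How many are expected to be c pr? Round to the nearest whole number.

A map distance of 21 centimorgans corresponds to a recombination frequency of 0.210.
The F1 is + pr / c +, so c pr is a recombinant gamete class with expected frequency r/2 = 0.210/2 = 0.1050.
Expected number = 0.1050 × 2017 = 211.78 ≈ 212.

212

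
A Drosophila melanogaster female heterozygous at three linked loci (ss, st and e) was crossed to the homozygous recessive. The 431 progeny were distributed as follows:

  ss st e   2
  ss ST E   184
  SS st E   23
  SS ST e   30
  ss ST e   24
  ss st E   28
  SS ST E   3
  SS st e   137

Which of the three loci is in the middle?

ss

The two most frequent reciprocal classes, SS st e and ss ST E, are the parental types, so the F1 was SS st e / ss ST E.
The two rarest classes, ss st e and SS ST E, are the double crossovers. Comparing them with the parentals, only the ss allele has switched, so ss is the middle locus and the order is st – ss – e.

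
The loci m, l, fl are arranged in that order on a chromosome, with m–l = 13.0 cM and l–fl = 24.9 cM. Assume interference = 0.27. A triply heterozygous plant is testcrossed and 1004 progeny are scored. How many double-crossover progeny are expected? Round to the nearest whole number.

24

Map distances give recombination frequencies of 0.130 and 0.249 for the two intervals.
With interference 0.27 (so coincidence = 0.73), expected double-crossover frequency = 0.130 × 0.249 × 0.73 = 0.02363.
Expected number = 0.02363 × 1004 = 23.72 ≈ 24.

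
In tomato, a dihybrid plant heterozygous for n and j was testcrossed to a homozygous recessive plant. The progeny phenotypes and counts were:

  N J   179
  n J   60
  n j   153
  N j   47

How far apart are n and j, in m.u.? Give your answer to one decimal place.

The two most frequent classes, N J (179) and n j (153), are the parental types, so the F1 was N J / n j.
The recombinant classes are N j and n J: 47 + 60 = 107.
Recombination frequency = 107/439 = 0.2437 ≈ 24.4%, i.e. 24.4 m.u.

24.4 m.u.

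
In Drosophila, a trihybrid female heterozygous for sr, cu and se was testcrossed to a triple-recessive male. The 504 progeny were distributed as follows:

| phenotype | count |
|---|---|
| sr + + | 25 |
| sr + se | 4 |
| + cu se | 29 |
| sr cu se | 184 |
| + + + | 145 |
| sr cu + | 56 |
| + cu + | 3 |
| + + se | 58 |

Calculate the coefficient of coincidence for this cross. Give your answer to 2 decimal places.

0.48

The two most frequent reciprocal classes, sr cu se and + + +, are the parental types, so the F1 was sr cu se / + + +.
The two rarest classes, sr + se and + cu +, are the double crossovers. Comparing them with the parentals, only the cu allele has switched, so cu is the middle locus and the order is se – cu – sr.
se–cu: (114 + 7)/504 = 0.2401; cu–sr: (54 + 7)/504 = 0.1210.
Expected DCO frequency = 0.2401 × 0.1210 ≈ 0.02905; observed = 7/504 ≈ 0.01389.
Coefficient of coincidence = 0.01389/0.02905 ≈ 0.48.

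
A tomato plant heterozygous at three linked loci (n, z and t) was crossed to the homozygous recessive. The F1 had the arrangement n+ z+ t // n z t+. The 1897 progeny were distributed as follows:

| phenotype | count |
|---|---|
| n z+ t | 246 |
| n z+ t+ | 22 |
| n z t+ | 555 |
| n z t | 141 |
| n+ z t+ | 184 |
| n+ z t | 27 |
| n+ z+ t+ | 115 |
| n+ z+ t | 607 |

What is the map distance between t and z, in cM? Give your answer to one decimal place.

The two rarest classes, n+ z t and n z+ t+, are the double crossovers. Comparing them with the parentals, only the z allele has switched, so z is the middle locus and the order is n – z – t.
Crossovers in the z–t interval produce the single-crossover classes n+ z+ t+ and n z t (115 + 141 = 256) plus the double crossovers (49).
RF(z–t) = (256 + 49) / 1897 = 305/1897 = 0.1608 → 16.1 cM.

16.1 cM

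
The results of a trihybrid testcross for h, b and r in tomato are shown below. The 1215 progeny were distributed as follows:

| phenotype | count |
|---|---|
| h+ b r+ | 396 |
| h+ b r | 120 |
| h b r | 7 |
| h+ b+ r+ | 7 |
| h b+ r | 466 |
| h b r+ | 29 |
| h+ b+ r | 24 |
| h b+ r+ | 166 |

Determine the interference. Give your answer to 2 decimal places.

The two most frequent reciprocal classes, h b+ r and h+ b r+, are the parental types, so the F1 was h b+ r / h+ b r+.
The two rarest classes, h b r and h+ b+ r+, are the double crossovers. Comparing them with the parentals, only the b allele has switched, so b is the middle locus and the order is h – b – r.
h–b: (53 + 14)/1215 = 0.0551; b–r: (286 + 14)/1215 = 0.2469.
Expected DCO frequency = 0.0551 × 0.2469 ≈ 0.01360; observed = 14/1215 ≈ 0.01152.
Coefficient of coincidence = 0.01152/0.01360 ≈ 0.85; interference = 1 − 0.85 = 0.15.

0.15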